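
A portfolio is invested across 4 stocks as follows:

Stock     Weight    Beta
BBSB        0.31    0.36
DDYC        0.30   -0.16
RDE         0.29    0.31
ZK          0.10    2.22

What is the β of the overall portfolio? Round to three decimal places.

β_P = Σ w_i β_i = 0.31×0.36 + 0.30×-0.16 + 0.29×0.31 + 0.10×2.22 = 0.3755

0.376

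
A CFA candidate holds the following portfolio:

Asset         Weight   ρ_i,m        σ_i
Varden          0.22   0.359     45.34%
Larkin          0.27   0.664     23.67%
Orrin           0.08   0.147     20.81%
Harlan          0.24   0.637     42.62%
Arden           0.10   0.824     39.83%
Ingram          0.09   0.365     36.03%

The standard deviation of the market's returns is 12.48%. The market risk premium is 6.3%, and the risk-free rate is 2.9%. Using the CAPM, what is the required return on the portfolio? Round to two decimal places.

12.52%

β_Varden = 0.359 × 45.34% / 12.48% = 1.3043
β_Larkin = 0.664 × 23.67% / 12.48% = 1.2594
β_Orrin = 0.147 × 20.81% / 12.48% = 0.2451
β_Harlan = 0.637 × 42.62% / 12.48% = 2.1754
β_Arden = 0.824 × 39.83% / 12.48% = 2.6298
β_Ingram = 0.365 × 36.03% / 12.48% = 1.0538
β_P = Σ w_i β_i = 0.22×1.3043 + 0.27×1.2594 + 0.08×0.2451 + 0.24×2.1754 + 0.10×2.6298 + 0.09×1.0538 = 1.5265
E(R_P) = R_f + β_P × MRP = 2.9% + 1.5265 × 6.3% = 12.52%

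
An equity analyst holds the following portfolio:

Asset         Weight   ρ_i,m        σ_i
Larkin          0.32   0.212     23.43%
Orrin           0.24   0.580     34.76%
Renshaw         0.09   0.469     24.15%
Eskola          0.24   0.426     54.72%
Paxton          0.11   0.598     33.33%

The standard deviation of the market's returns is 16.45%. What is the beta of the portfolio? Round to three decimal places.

0.926

β_Larkin = 0.212 × 23.43% / 16.45% = 0.3020
β_Orrin = 0.580 × 34.76% / 16.45% = 1.2256
β_Renshaw = 0.469 × 24.15% / 16.45% = 0.6885
β_Eskola = 0.426 × 54.72% / 16.45% = 1.4171
β_Paxton = 0.598 × 33.33% / 16.45% = 1.2116
β_P = Σ w_i β_i = 0.32×0.3020 + 0.24×1.2256 + 0.09×0.6885 + 0.24×1.4171 + 0.11×1.2116 = 0.9261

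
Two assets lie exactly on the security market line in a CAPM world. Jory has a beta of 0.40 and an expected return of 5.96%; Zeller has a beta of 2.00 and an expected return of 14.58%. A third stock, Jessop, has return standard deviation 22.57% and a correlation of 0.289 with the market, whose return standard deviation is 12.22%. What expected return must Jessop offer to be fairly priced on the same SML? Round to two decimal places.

MRP = (14.58% − 5.96%) / (2.00 − 0.40) = 5.3875%
R_f = 5.96% − 0.40 × 5.3875% = 3.8050%
β_Jessop = ρ·σ_i/σ_m = 0.289 × 22.57 / 12.22 = 0.5338
E(R_Jessop) = R_f + β × MRP = 3.8050% + 0.5338 × 5.3875% = 6.68%

6.68%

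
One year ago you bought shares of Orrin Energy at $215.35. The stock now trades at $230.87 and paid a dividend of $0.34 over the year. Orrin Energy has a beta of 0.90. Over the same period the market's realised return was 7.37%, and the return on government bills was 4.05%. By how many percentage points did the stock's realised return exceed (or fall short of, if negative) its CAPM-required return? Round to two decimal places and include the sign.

Realised HPR = (P1 + D1 − P0) / P0 = (230.87 + 0.34 − 215.35) / 215.35 = 15.86 / 215.35 = 7.3648%
MRP = 7.37% − 4.05% = 3.32%
CAPM required = R_f + β·MRP = 4.05% + 0.90 × 3.32% = 7.0380%
α = realised − required = 7.3648% − 7.0380% = +0.33%

+0.33%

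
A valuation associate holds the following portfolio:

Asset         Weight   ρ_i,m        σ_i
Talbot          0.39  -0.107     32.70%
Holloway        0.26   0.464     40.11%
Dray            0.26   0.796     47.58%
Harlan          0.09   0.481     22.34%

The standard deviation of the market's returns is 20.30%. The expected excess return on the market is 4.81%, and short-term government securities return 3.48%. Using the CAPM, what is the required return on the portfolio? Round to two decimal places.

β_Talbot = -0.107 × 32.70% / 20.30% = -0.1724
β_Holloway = 0.464 × 40.11% / 20.30% = 0.9168
β_Dray = 0.796 × 47.58% / 20.30% = 1.8657
β_Harlan = 0.481 × 22.34% / 20.30% = 0.5293
β_P = Σ w_i β_i = 0.39×-0.1724 + 0.26×0.9168 + 0.26×1.8657 + 0.09×0.5293 = 0.7039
E(R_P) = R_f + β_P × MRP = 3.48% + 0.7039 × 4.81% = 6.87%

6.87%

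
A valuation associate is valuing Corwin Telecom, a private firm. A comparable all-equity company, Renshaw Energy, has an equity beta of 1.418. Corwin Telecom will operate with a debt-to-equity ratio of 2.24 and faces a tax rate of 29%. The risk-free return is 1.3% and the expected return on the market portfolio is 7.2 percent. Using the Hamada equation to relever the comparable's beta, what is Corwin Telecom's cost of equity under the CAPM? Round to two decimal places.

β_L = β_U × [1 + (1 − t)(D/E)] = 1.418 × [1 + (1 − 0.29) × 2.24]
    = 1.418 × [1 + 0.71 × 2.24] = 1.418 × 2.5904 = 3.6732
MRP = 7.2% − 1.3% = 5.90%
E(R) = R_f + β_L × MRP = 1.3% + 3.6732 × 5.9% = 22.97%

22.97%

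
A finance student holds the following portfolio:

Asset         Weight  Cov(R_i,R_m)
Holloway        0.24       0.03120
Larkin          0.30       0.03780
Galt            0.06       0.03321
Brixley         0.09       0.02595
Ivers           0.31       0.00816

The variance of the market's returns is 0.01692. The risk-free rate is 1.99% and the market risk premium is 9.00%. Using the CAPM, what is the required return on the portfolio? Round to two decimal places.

β_Holloway = 0.03120 / 0.01692 = 1.8440
β_Larkin = 0.03780 / 0.01692 = 2.2340
β_Galt = 0.03321 / 0.01692 = 1.9628
β_Brixley = 0.02595 / 0.01692 = 1.5337
β_Ivers = 0.00816 / 0.01692 = 0.4823
β_P = Σ w_i β_i = 0.24×1.8440 + 0.30×2.2340 + 0.06×1.9628 + 0.09×1.5337 + 0.31×0.4823 = 1.5181
E(R_P) = R_f + β_P × MRP = 1.99% + 1.5181 × 9.00% = 15.65%

15.65%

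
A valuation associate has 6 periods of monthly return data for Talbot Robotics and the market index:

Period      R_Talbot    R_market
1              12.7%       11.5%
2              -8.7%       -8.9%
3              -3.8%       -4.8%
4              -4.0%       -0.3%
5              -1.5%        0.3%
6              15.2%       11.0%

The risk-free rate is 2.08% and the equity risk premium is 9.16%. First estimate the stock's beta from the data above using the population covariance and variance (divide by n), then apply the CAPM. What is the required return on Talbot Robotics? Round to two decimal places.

12.64%

Mean R_i = (12.7 − 8.7 − 3.8 − 4.0 − 1.5 + 15.2) / 6 = 1.6500%
Mean R_m = (11.5 − 8.9 − 4.8 − 0.3 + 0.3 + 11.0) / 6 = 1.4667%
Σ(R_i − R̄_i)(R_m − R̄_m) = 395.1500  ⇒  Cov = 395.1500 / 6 = 65.8583
Σ(R_m − R̄_m)² = 342.7733  ⇒  Var(R_m) = 342.7733 / 6 = 57.1289
β = Cov / Var(R_m) = 65.8583 / 57.1289 = 1.1528
E(R) = R_f + β × MRP = 2.08% + 1.1528 × 9.16% = 12.64%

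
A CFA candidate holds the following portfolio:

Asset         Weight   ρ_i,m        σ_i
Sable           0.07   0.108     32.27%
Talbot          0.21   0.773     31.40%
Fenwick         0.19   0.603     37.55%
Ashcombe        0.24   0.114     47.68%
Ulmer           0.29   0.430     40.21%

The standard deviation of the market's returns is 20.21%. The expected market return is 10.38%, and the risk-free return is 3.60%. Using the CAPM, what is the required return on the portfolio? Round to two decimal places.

β_Sable = 0.108 × 32.27% / 20.21% = 0.1724
β_Talbot = 0.773 × 31.40% / 20.21% = 1.2010
β_Fenwick = 0.603 × 37.55% / 20.21% = 1.1204
β_Ashcombe = 0.114 × 47.68% / 20.21% = 0.2690
β_Ulmer = 0.430 × 40.21% / 20.21% = 0.8555
β_P = Σ w_i β_i = 0.07×0.1724 + 0.21×1.2010 + 0.19×1.1204 + 0.24×0.2690 + 0.29×0.8555 = 0.7898
MRP = 10.38% − 3.60% = 6.78%
E(R_P) = R_f + β_P × MRP = 3.60% + 0.7898 × 6.78% = 8.95%

8.95%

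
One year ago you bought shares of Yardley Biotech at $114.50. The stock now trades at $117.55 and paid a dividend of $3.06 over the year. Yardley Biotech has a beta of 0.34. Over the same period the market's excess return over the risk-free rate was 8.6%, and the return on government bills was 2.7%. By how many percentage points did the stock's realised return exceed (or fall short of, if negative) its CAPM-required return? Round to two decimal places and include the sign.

-0.29%

Realised HPR = (P1 + D1 − P0) / P0 = (117.55 + 3.06 − 114.50) / 114.50 = 6.11 / 114.50 = 5.3362%
CAPM required = R_f + β·MRP = 2.7% + 0.34 × 8.6% = 5.6240%
α = realised − required = 5.3362% − 5.6240% = -0.29%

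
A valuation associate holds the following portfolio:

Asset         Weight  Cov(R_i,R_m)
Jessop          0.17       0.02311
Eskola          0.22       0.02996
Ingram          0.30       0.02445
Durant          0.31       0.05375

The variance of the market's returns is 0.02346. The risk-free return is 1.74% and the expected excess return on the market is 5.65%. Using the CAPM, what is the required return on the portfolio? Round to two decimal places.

10.05%

β_Jessop = 0.02311 / 0.02346 = 0.9851
β_Eskola = 0.02996 / 0.02346 = 1.2771
β_Ingram = 0.02445 / 0.02346 = 1.0422
β_Durant = 0.05375 / 0.02346 = 2.2911
β_P = Σ w_i β_i = 0.17×0.9851 + 0.22×1.2771 + 0.30×1.0422 + 0.31×2.2911 = 1.4713
E(R_P) = R_f + β_P × MRP = 1.74% + 1.4713 × 5.65% = 10.05%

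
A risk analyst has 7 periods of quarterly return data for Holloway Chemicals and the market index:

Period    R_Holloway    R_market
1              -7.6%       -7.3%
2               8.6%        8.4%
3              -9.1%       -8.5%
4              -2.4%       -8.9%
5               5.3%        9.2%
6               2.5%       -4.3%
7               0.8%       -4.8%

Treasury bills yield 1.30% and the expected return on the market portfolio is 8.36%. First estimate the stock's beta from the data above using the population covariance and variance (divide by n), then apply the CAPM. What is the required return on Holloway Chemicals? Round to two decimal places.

6.27%

Mean R_i = (-7.6 + 8.6 − 9.1 − 2.4 + 5.3 + 2.5 + 0.8) / 7 = -0.2714%
Mean R_m = (-7.3 + 8.4 − 8.5 − 8.9 + 9.2 − 4.3 − 4.8) / 7 = -2.3143%
Σ(R_i − R̄_i)(R_m − R̄_m) = 256.2029  ⇒  Cov = 256.2029 / 7 = 36.6004
Σ(R_m − R̄_m)² = 363.9886  ⇒  Var(R_m) = 363.9886 / 7 = 51.9984
β = Cov / Var(R_m) = 36.6004 / 51.9984 = 0.7039
MRP = 8.36% − 1.30% = 7.06%
E(R) = R_f + β × MRP = 1.30% + 0.7039 × 7.06% = 6.27%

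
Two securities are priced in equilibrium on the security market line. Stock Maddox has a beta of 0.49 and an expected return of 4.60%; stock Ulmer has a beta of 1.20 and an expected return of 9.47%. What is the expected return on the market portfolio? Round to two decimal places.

Both satisfy E(R) = R_f + β·MRP, so the slope of the SML is
MRP = (9.47% − 4.60%) / (1.20 − 0.49) = 4.87% / 0.71 = 6.8592%
R_f = E(R_Maddox) − β_Maddox·MRP = 4.60% − 0.49 × 6.8592% = 1.2390%
E(R_m) = R_f + MRP = 1.2390% + 6.8592% = 8.10%

8.10%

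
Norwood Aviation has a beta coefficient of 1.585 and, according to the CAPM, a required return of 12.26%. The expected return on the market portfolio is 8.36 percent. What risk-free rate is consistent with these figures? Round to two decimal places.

1.69%

E(R) = R_f + β(E(R_m) − R_f) = R_f(1 − β) + β·E(R_m)
12.26% = R_f × (1 − 1.585) + 1.585 × 8.36%
12.26% = R_f × -0.585 + 13.25060%
R_f = (12.26% − 13.25060%) / -0.585 = 1.69%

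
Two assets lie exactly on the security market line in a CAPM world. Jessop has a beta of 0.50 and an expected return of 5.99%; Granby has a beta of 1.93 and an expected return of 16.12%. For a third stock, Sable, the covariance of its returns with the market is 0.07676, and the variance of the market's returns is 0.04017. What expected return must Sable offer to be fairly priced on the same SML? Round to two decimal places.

MRP = (16.12% − 5.99%) / (1.93 − 0.50) = 7.0839%
R_f = 5.99% − 0.50 × 7.0839% = 2.4481%
β_Sable = Cov / Var(R_m) = 0.07676 / 0.04017 = 1.9109
E(R_Sable) = R_f + β × MRP = 2.4481% + 1.9109 × 7.0839% = 15.98%

15.98%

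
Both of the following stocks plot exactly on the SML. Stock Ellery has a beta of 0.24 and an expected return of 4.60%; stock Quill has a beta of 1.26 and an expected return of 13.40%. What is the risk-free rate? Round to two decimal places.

Both satisfy E(R) = R_f + β·MRP, so the slope of the SML is
MRP = (13.40% − 4.60%) / (1.26 − 0.24) = 8.80% / 1.02 = 8.6275%
R_f = E(R_Ellery) − β_Ellery·MRP = 4.60% − 0.24 × 8.6275% = 2.5294%

2.53%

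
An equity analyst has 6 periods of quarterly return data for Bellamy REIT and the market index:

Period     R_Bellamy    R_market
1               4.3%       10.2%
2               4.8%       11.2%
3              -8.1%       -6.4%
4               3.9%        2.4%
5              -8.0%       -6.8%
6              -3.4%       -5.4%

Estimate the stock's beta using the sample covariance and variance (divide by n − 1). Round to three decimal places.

0.683

Mean R_i = (4.3 + 4.8 − 8.1 + 3.9 − 8.0 − 3.4) / 6 = -1.0833%
Mean R_m = (10.2 + 11.2 − 6.4 + 2.4 − 6.8 − 5.4) / 6 = 0.8667%
Σ(R_i − R̄_i)(R_m − R̄_m) = 237.2133  ⇒  Cov = 237.2133 / 5 = 47.4427
Σ(R_m − R̄_m)² = 347.0933  ⇒  Var(R_m) = 347.0933 / 5 = 69.4187
β = Cov / Var(R_m) = 47.4427 / 69.4187 = 0.6834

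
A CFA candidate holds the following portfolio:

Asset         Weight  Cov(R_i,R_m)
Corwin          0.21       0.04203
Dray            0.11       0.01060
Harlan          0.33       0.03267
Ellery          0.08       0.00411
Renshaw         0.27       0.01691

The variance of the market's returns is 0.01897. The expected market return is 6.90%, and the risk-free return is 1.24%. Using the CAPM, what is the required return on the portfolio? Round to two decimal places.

β_Corwin = 0.04203 / 0.01897 = 2.2156
β_Dray = 0.01060 / 0.01897 = 0.5588
β_Harlan = 0.03267 / 0.01897 = 1.7222
β_Ellery = 0.00411 / 0.01897 = 0.2167
β_Renshaw = 0.01691 / 0.01897 = 0.8914
β_P = Σ w_i β_i = 0.21×2.2156 + 0.11×0.5588 + 0.33×1.7222 + 0.08×0.2167 + 0.27×0.8914 = 1.3531
MRP = 6.90% − 1.24% = 5.66%
E(R_P) = R_f + β_P × MRP = 1.24% + 1.3531 × 5.66% = 8.90%

8.90%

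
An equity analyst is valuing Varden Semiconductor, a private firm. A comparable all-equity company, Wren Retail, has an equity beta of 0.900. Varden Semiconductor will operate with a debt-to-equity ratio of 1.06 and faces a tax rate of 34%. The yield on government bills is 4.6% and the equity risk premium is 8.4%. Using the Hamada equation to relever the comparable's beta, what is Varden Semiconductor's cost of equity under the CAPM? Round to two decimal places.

17.45%

β_L = β_U × [1 + (1 − t)(D/E)] = 0.900 × [1 + (1 − 0.34) × 1.06]
    = 0.900 × [1 + 0.66 × 1.06] = 0.900 × 1.6996 = 1.5296
E(R) = R_f + β_L × MRP = 4.6% + 1.5296 × 8.4% = 17.45%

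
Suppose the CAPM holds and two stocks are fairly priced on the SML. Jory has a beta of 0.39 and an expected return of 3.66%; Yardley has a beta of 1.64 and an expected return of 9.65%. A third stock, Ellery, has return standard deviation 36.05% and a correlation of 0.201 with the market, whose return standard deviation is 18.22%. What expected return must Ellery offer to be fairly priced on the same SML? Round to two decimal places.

MRP = (9.65% − 3.66%) / (1.64 − 0.39) = 4.7920%
R_f = 3.66% − 0.39 × 4.7920% = 1.7911%
β_Ellery = ρ·σ_i/σ_m = 0.201 × 36.05 / 18.22 = 0.3977
E(R_Ellery) = R_f + β × MRP = 1.7911% + 0.3977 × 4.7920% = 3.70%

3.70%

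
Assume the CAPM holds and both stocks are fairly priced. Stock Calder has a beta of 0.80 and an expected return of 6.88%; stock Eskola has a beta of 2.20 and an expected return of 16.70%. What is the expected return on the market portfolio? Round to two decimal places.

8.28%

Both satisfy E(R) = R_f + β·MRP, so the slope of the SML is
MRP = (16.70% − 6.88%) / (2.20 − 0.80) = 9.82% / 1.40 = 7.0143%
R_f = E(R_Calder) − β_Calder·MRP = 6.88% − 0.80 × 7.0143% = 1.2686%
E(R_m) = R_f + MRP = 1.2686% + 7.0143% = 8.28%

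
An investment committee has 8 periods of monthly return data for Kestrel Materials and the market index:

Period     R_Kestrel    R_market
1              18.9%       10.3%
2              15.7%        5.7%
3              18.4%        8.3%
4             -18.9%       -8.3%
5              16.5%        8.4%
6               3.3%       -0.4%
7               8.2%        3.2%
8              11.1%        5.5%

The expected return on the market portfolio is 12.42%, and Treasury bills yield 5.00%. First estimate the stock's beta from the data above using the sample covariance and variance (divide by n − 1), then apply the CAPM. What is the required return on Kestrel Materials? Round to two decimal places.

Mean R_i = (18.9 + 15.7 + 18.4 − 18.9 + 16.5 + 3.3 + 8.2 + 11.1) / 8 = 9.1500%
Mean R_m = (10.3 + 5.7 + 8.3 − 8.3 + 8.4 − 0.4 + 3.2 + 5.5) / 8 = 4.0875%
Σ(R_i − R̄_i)(R_m − R̄_m) = 519.1150  ⇒  Cov = 519.1150 / 7 = 74.1593
Σ(R_m − R̄_m)² = 253.9088  ⇒  Var(R_m) = 253.9088 / 7 = 36.2727
β = Cov / Var(R_m) = 74.1593 / 36.2727 = 2.0445
MRP = 12.42% − 5.00% = 7.42%
E(R) = R_f + β × MRP = 5.00% + 2.0445 × 7.42% = 20.17%

20.17%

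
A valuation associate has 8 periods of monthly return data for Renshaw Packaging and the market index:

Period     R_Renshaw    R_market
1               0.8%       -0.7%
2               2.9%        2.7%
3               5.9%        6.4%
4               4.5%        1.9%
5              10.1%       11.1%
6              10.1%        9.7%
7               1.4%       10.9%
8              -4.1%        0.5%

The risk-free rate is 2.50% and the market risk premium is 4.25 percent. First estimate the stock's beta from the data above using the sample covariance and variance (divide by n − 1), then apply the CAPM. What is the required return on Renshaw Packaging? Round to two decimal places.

Mean R_i = (0.8 + 2.9 + 5.9 + 4.5 + 10.1 + 10.1 + 1.4 − 4.1) / 8 = 3.9500%
Mean R_m = (-0.7 + 2.7 + 6.4 + 1.9 + 11.1 + 9.7 + 10.9 + 0.5) / 8 = 5.3125%
Σ(R_i − R̄_i)(R_m − R̄_m) = 108.9950  ⇒  Cov = 108.9950 / 7 = 15.5707
Σ(R_m − R̄_m)² = 162.9288  ⇒  Var(R_m) = 162.9288 / 7 = 23.2755
β = Cov / Var(R_m) = 15.5707 / 23.2755 = 0.6690
E(R) = R_f + β × MRP = 2.50% + 0.6690 × 4.25% = 5.34%

5.34%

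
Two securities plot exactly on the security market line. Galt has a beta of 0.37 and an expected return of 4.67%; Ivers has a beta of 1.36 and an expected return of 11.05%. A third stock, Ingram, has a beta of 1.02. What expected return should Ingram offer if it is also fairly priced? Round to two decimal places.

8.86%

MRP (SML slope) = (11.05% − 4.67%) / (1.36 − 0.37) = 6.38% / 0.99 = 6.4444%
R_f (intercept) = 4.67% − 0.37 × 6.4444% = 2.2856%
E(R_Ingram) = R_f + β × MRP = 2.2856% + 1.02 × 6.4444% = 8.86%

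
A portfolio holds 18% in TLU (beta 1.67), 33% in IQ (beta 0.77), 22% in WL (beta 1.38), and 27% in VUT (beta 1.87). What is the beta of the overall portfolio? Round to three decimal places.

β_P = Σ w_i β_i = 0.18×1.67 + 0.33×0.77 + 0.22×1.38 + 0.27×1.87 = 1.3632

1.363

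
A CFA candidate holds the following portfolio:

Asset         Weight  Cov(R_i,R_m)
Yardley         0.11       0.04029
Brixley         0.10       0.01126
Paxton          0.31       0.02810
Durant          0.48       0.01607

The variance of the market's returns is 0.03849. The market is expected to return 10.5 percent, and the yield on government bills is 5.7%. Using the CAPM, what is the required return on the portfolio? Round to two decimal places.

β_Yardley = 0.04029 / 0.03849 = 1.0468
β_Brixley = 0.01126 / 0.03849 = 0.2925
β_Paxton = 0.02810 / 0.03849 = 0.7301
β_Durant = 0.01607 / 0.03849 = 0.4175
β_P = Σ w_i β_i = 0.11×1.0468 + 0.10×0.2925 + 0.31×0.7301 + 0.48×0.4175 = 0.5711
MRP = 10.5% − 5.7% = 4.80%
E(R_P) = R_f + β_P × MRP = 5.7% + 0.5711 × 4.8% = 8.44%

8.44%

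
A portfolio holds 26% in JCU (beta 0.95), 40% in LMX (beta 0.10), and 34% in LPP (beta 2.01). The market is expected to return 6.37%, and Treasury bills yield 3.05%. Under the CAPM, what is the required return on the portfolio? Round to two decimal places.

β_P = Σ w_i β_i = 0.26×0.95 + 0.40×0.10 + 0.34×2.01 = 0.9704
MRP = 6.37% − 3.05% = 3.32%
E(R_P) = R_f + β_P × MRP = 3.05% + 0.9704 × 3.32% = 6.27%

6.27%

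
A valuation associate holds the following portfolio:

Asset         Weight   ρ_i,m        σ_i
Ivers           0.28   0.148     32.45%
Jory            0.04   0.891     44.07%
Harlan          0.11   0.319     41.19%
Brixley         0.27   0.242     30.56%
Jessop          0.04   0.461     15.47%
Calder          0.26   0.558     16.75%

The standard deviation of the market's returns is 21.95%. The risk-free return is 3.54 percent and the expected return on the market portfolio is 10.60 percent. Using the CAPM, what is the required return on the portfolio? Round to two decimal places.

β_Ivers = 0.148 × 32.45% / 21.95% = 0.2188
β_Jory = 0.891 × 44.07% / 21.95% = 1.7889
β_Harlan = 0.319 × 41.19% / 21.95% = 0.5986
β_Brixley = 0.242 × 30.56% / 21.95% = 0.3369
β_Jessop = 0.461 × 15.47% / 21.95% = 0.3249
β_Calder = 0.558 × 16.75% / 21.95% = 0.4258
β_P = Σ w_i β_i = 0.28×0.2188 + 0.04×1.7889 + 0.11×0.5986 + 0.27×0.3369 + 0.04×0.3249 + 0.26×0.4258 = 0.4133
MRP = 10.60% − 3.54% = 7.06%
E(R_P) = R_f + β_P × MRP = 3.54% + 0.4133 × 7.06% = 6.46%

6.46%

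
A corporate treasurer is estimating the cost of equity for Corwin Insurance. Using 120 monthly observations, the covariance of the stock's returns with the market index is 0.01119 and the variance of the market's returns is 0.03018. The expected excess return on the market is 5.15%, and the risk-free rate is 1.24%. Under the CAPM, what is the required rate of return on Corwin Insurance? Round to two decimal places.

β = Cov(R_i, R_m) / Var(R_m) = 0.01119 / 0.03018 = 0.3708
E(R) = R_f + β × MRP = 1.24% + 0.3708 × 5.15% = 3.15%

3.15%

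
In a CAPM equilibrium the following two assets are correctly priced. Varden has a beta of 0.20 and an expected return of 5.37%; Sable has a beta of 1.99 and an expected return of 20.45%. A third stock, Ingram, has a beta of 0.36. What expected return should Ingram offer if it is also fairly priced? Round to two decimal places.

MRP (SML slope) = (20.45% − 5.37%) / (1.99 − 0.20) = 15.08% / 1.79 = 8.4246%
R_f (intercept) = 5.37% − 0.20 × 8.4246% = 3.6851%
E(R_Ingram) = R_f + β × MRP = 3.6851% + 0.36 × 8.4246% = 6.72%

6.72%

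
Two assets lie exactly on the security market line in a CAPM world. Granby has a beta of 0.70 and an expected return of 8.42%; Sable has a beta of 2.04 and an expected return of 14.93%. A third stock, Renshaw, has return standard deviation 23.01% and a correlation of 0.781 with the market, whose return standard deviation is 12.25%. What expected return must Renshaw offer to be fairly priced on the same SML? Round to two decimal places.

MRP = (14.93% − 8.42%) / (2.04 − 0.70) = 4.8582%
R_f = 8.42% − 0.70 × 4.8582% = 5.0193%
β_Renshaw = ρ·σ_i/σ_m = 0.781 × 23.01 / 12.25 = 1.4670
E(R_Renshaw) = R_f + β × MRP = 5.0193% + 1.4670 × 4.8582% = 12.15%

12.15%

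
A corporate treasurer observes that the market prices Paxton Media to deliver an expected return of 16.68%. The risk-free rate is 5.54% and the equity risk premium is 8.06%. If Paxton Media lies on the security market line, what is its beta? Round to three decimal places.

1.382

β = (E(R) − R_f) / MRP = (16.68% − 5.54%) / 8.06% = 11.14% / 8.06% = 1.382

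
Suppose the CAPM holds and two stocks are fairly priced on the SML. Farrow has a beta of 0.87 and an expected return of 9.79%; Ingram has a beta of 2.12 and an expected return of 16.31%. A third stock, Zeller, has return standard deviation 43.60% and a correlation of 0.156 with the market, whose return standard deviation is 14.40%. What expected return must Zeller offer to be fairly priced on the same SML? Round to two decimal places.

MRP = (16.31% − 9.79%) / (2.12 − 0.87) = 5.2160%
R_f = 9.79% − 0.87 × 5.2160% = 5.2521%
β_Zeller = ρ·σ_i/σ_m = 0.156 × 43.60 / 14.40 = 0.4723
E(R_Zeller) = R_f + β × MRP = 5.2521% + 0.4723 × 5.2160% = 7.72%

7.72%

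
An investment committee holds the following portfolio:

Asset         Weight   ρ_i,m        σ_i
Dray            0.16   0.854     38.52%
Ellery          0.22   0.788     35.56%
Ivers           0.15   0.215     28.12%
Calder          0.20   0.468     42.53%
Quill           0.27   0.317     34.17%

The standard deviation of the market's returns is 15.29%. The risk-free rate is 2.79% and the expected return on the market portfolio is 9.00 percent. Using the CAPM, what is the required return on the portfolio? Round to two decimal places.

10.60%

β_Dray = 0.854 × 38.52% / 15.29% = 2.1515
β_Ellery = 0.788 × 35.56% / 15.29% = 1.8327
β_Ivers = 0.215 × 28.12% / 15.29% = 0.3954
β_Calder = 0.468 × 42.53% / 15.29% = 1.3018
β_Quill = 0.317 × 34.17% / 15.29% = 0.7084
β_P = Σ w_i β_i = 0.16×2.1515 + 0.22×1.8327 + 0.15×0.3954 + 0.20×1.3018 + 0.27×0.7084 = 1.2584
MRP = 9.00% − 2.79% = 6.21%
E(R_P) = R_f + β_P × MRP = 2.79% + 1.2584 × 6.21% = 10.60%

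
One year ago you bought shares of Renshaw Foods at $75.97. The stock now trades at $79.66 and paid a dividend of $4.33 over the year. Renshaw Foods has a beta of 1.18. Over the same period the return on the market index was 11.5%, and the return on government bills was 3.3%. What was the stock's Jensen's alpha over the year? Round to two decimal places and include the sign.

-2.42%

Realised HPR = (P1 + D1 − P0) / P0 = (79.66 + 4.33 − 75.97) / 75.97 = 8.02 / 75.97 = 10.5568%
MRP = 11.5% − 3.3% = 8.20%
CAPM required = R_f + β·MRP = 3.3% + 1.18 × 8.2% = 12.9760%
α = realised − required = 10.5568% − 12.9760% = -2.42%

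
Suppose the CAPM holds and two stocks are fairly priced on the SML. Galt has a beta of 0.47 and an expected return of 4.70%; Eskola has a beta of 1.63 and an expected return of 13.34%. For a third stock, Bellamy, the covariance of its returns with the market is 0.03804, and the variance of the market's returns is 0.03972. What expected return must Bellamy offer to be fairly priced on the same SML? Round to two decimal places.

8.33%

MRP = (13.34% − 4.70%) / (1.63 − 0.47) = 7.4483%
R_f = 4.70% − 0.47 × 7.4483% = 1.1993%
β_Bellamy = Cov / Var(R_m) = 0.03804 / 0.03972 = 0.9577
E(R_Bellamy) = R_f + β × MRP = 1.1993% + 0.9577 × 7.4483% = 8.33%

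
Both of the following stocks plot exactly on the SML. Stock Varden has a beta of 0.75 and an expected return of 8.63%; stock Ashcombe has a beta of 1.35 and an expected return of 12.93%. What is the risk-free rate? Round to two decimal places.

3.26%

Both satisfy E(R) = R_f + β·MRP, so the slope of the SML is
MRP = (12.93% − 8.63%) / (1.35 − 0.75) = 4.30% / 0.60 = 7.1667%
R_f = E(R_Varden) − β_Varden·MRP = 8.63% − 0.75 × 7.1667% = 3.2550%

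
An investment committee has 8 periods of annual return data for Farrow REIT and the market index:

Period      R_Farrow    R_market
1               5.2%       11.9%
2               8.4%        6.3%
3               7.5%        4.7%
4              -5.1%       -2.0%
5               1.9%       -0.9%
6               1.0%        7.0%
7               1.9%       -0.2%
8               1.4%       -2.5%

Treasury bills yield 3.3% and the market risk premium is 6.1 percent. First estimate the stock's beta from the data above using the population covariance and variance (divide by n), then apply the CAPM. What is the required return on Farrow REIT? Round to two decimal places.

Mean R_i = (5.2 + 8.4 + 7.5 − 5.1 + 1.9 + 1.0 + 1.9 + 1.4) / 8 = 2.7750%
Mean R_m = (11.9 + 6.3 + 4.7 − 2.0 − 0.9 + 7.0 − 0.2 − 2.5) / 8 = 3.0375%
Σ(R_i − R̄_i)(R_m − R̄_m) = 94.2275  ⇒  Cov = 94.2275 / 8 = 11.7784
Σ(R_m − R̄_m)² = 189.6788  ⇒  Var(R_m) = 189.6788 / 8 = 23.7099
β = Cov / Var(R_m) = 11.7784 / 23.7099 = 0.4968
E(R) = R_f + β × MRP = 3.3% + 0.4968 × 6.1% = 6.33%

6.33%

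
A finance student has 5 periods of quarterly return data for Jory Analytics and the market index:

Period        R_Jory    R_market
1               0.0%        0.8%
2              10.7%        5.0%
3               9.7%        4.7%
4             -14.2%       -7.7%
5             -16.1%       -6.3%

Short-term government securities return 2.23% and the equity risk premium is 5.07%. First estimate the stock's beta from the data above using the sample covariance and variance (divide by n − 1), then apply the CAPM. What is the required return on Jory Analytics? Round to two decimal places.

Mean R_i = (0.0 + 10.7 + 9.7 − 14.2 − 16.1) / 5 = -1.9800%
Mean R_m = (0.8 + 5.0 + 4.7 − 7.7 − 6.3) / 5 = -0.7000%
Σ(R_i − R̄_i)(R_m − R̄_m) = 302.9300  ⇒  Cov = 302.9300 / 4 = 75.7325
Σ(R_m − R̄_m)² = 144.2600  ⇒  Var(R_m) = 144.2600 / 4 = 36.0650
β = Cov / Var(R_m) = 75.7325 / 36.0650 = 2.0999
E(R) = R_f + β × MRP = 2.23% + 2.0999 × 5.07% = 12.88%

12.88%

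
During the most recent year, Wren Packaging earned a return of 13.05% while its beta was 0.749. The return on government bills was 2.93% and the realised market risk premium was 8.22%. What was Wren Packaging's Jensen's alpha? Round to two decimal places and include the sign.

CAPM benchmark = R_f + β(R_m − R_f) = 2.93% + 0.749 × 8.22% = 9.08678%
α = actual − benchmark = 13.05% − 9.08678% = +3.96%

+3.96%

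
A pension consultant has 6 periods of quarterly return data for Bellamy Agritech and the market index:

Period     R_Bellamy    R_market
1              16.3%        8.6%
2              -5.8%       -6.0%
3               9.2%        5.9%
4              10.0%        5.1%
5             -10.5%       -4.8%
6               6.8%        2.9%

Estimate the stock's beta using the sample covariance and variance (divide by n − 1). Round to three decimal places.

1.670

Mean R_i = (16.3 − 5.8 + 9.2 + 10.0 − 10.5 + 6.8) / 6 = 4.3333%
Mean R_m = (8.6 − 6.0 + 5.9 + 5.1 − 4.8 + 2.9) / 6 = 1.9500%
Σ(R_i − R̄_i)(R_m − R̄_m) = 299.6800  ⇒  Cov = 299.6800 / 5 = 59.9360
Σ(R_m − R̄_m)² = 179.4150  ⇒  Var(R_m) = 179.4150 / 5 = 35.8830
β = Cov / Var(R_m) = 59.9360 / 35.8830 = 1.6703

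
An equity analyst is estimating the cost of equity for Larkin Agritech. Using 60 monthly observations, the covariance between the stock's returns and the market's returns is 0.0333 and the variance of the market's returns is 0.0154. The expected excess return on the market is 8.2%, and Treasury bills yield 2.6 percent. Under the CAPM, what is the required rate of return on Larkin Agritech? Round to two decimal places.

20.33%

β = Cov(R_i, R_m) / Var(R_m) = 0.0333 / 0.0154 = 2.1623
E(R) = R_f + β × MRP = 2.6% + 2.1623 × 8.2% = 20.33%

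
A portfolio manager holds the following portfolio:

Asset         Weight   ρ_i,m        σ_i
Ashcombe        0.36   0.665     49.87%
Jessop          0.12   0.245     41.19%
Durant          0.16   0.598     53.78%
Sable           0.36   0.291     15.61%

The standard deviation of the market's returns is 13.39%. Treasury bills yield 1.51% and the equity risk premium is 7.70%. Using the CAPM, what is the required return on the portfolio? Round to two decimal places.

12.97%

β_Ashcombe = 0.665 × 49.87% / 13.39% = 2.4767
β_Jessop = 0.245 × 41.19% / 13.39% = 0.7537
β_Durant = 0.598 × 53.78% / 13.39% = 2.4018
β_Sable = 0.291 × 15.61% / 13.39% = 0.3392
β_P = Σ w_i β_i = 0.36×2.4767 + 0.12×0.7537 + 0.16×2.4018 + 0.36×0.3392 = 1.4885
E(R_P) = R_f + β_P × MRP = 1.51% + 1.4885 × 7.70% = 12.97%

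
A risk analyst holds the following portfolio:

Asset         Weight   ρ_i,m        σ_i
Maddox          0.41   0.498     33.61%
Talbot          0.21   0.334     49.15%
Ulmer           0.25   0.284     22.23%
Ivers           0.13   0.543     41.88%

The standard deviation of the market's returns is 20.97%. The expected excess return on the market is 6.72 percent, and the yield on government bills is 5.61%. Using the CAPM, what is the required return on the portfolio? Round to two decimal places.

β_Maddox = 0.498 × 33.61% / 20.97% = 0.7982
β_Talbot = 0.334 × 49.15% / 20.97% = 0.7828
β_Ulmer = 0.284 × 22.23% / 20.97% = 0.3011
β_Ivers = 0.543 × 41.88% / 20.97% = 1.0844
β_P = Σ w_i β_i = 0.41×0.7982 + 0.21×0.7828 + 0.25×0.3011 + 0.13×1.0844 = 0.7079
E(R_P) = R_f + β_P × MRP = 5.61% + 0.7079 × 6.72% = 10.37%

10.37%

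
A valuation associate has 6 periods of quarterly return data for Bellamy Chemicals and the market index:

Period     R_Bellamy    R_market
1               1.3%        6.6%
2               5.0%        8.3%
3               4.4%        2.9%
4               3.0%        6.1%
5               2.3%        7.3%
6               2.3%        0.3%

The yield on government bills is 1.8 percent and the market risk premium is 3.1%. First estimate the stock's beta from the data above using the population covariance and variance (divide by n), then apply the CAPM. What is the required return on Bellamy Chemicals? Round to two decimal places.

1.97%

Mean R_i = (1.3 + 5.0 + 4.4 + 3.0 + 2.3 + 2.3) / 6 = 3.0500%
Mean R_m = (6.6 + 8.3 + 2.9 + 6.1 + 7.3 + 0.3) / 6 = 5.2500%
Σ(R_i − R̄_i)(R_m − R̄_m) = 2.5450  ⇒  Cov = 2.5450 / 6 = 0.4242
Σ(R_m − R̄_m)² = 46.0750  ⇒  Var(R_m) = 46.0750 / 6 = 7.6792
β = Cov / Var(R_m) = 0.4242 / 7.6792 = 0.0552
E(R) = R_f + β × MRP = 1.8% + 0.0552 × 3.1% = 1.97%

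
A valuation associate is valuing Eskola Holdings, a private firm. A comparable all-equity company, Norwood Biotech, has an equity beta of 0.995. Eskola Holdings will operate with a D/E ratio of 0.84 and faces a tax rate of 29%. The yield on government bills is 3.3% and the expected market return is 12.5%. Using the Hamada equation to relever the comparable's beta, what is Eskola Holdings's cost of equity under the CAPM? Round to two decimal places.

17.91%

β_L = β_U × [1 + (1 − t)(D/E)] = 0.995 × [1 + (1 − 0.29) × 0.84]
    = 0.995 × [1 + 0.71 × 0.84] = 0.995 × 1.5964 = 1.5884
MRP = 12.5% − 3.3% = 9.20%
E(R) = R_f + β_L × MRP = 3.3% + 1.5884 × 9.2% = 17.91%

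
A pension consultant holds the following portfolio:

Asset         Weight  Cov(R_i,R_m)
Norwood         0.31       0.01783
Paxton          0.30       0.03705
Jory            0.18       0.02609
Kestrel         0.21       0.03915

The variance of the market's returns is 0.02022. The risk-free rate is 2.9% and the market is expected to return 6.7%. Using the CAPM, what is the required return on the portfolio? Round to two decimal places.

β_Norwood = 0.01783 / 0.02022 = 0.8818
β_Paxton = 0.03705 / 0.02022 = 1.8323
β_Jory = 0.02609 / 0.02022 = 1.2903
β_Kestrel = 0.03915 / 0.02022 = 1.9362
β_P = Σ w_i β_i = 0.31×0.8818 + 0.30×1.8323 + 0.18×1.2903 + 0.21×1.9362 = 1.4619
MRP = 6.7% − 2.9% = 3.80%
E(R_P) = R_f + β_P × MRP = 2.9% + 1.4619 × 3.8% = 8.46%

8.46%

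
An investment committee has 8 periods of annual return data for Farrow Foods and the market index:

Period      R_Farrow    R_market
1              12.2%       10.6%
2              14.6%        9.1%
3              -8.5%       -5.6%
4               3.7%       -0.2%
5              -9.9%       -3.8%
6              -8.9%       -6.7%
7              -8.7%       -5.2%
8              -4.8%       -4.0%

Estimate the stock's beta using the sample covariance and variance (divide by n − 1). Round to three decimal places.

Mean R_i = (12.2 + 14.6 − 8.5 + 3.7 − 9.9 − 8.9 − 8.7 − 4.8) / 8 = -1.2875%
Mean R_m = (10.6 + 9.1 − 5.6 − 0.2 − 3.8 − 6.7 − 5.2 − 4.0) / 8 = -0.7250%
Σ(R_i − R̄_i)(R_m − R̄_m) = 463.2625  ⇒  Cov = 463.2625 / 7 = 66.1804
Σ(R_m − R̄_m)² = 324.7350  ⇒  Var(R_m) = 324.7350 / 7 = 46.3907
β = Cov / Var(R_m) = 66.1804 / 46.3907 = 1.4266

1.427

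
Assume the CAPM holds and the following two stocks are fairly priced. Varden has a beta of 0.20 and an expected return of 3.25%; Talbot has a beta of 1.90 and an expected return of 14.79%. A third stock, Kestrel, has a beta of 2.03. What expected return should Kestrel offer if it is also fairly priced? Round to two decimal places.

MRP (SML slope) = (14.79% − 3.25%) / (1.90 − 0.20) = 11.54% / 1.70 = 6.7882%
R_f (intercept) = 3.25% − 0.20 × 6.7882% = 1.8924%
E(R_Kestrel) = R_f + β × MRP = 1.8924% + 2.03 × 6.7882% = 15.67%

15.67%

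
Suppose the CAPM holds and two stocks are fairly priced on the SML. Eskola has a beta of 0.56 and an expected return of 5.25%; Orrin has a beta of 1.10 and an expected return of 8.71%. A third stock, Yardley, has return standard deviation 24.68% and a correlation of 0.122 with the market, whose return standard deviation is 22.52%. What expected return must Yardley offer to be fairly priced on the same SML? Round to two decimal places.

2.52%

MRP = (8.71% − 5.25%) / (1.10 − 0.56) = 6.4074%
R_f = 5.25% − 0.56 × 6.4074% = 1.6619%
β_Yardley = ρ·σ_i/σ_m = 0.122 × 24.68 / 22.52 = 0.1337
E(R_Yardley) = R_f + β × MRP = 1.6619% + 0.1337 × 6.4074% = 2.52%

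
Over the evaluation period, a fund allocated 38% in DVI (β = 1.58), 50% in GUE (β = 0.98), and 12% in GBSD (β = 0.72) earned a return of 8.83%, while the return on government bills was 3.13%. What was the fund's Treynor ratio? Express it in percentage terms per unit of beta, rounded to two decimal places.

β_P = 0.38×1.58 + 0.50×0.98 + 0.12×0.72 = 1.1768
Treynor = (R_P − R_f) / β_P = (8.83% − 3.13%) / 1.1768 = 5.70% / 1.1768 = 4.84%

4.84%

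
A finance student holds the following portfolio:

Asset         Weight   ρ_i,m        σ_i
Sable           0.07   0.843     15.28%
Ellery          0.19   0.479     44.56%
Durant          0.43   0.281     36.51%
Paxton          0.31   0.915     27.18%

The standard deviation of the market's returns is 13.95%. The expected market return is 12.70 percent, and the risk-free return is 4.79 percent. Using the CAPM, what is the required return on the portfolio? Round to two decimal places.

β_Sable = 0.843 × 15.28% / 13.95% = 0.9234
β_Ellery = 0.479 × 44.56% / 13.95% = 1.5301
β_Durant = 0.281 × 36.51% / 13.95% = 0.7354
β_Paxton = 0.915 × 27.18% / 13.95% = 1.7828
β_P = Σ w_i β_i = 0.07×0.9234 + 0.19×1.5301 + 0.43×0.7354 + 0.31×1.7828 = 1.2242
MRP = 12.70% − 4.79% = 7.91%
E(R_P) = R_f + β_P × MRP = 4.79% + 1.2242 × 7.91% = 14.47%

14.47%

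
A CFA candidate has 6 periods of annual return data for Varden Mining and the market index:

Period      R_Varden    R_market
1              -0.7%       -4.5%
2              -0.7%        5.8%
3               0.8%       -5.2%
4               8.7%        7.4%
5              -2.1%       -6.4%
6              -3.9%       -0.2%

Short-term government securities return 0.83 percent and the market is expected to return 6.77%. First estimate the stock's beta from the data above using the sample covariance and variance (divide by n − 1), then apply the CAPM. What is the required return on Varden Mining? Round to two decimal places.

3.36%

Mean R_i = (-0.7 − 0.7 + 0.8 + 8.7 − 2.1 − 3.9) / 6 = 0.3500%
Mean R_m = (-4.5 + 5.8 − 5.2 + 7.4 − 6.4 − 0.2) / 6 = -0.5167%
Σ(R_i − R̄_i)(R_m − R̄_m) = 74.6150  ⇒  Cov = 74.6150 / 5 = 14.9230
Σ(R_m − R̄_m)² = 175.0883  ⇒  Var(R_m) = 175.0883 / 5 = 35.0177
β = Cov / Var(R_m) = 14.9230 / 35.0177 = 0.4262
MRP = 6.77% − 0.83% = 5.94%
E(R) = R_f + β × MRP = 0.83% + 0.4262 × 5.94% = 3.36%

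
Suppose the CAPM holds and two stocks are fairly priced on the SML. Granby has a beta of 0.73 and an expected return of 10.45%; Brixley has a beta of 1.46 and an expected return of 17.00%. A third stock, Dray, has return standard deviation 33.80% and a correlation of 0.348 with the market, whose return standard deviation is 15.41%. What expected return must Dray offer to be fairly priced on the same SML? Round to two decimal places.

10.75%

MRP = (17.00% − 10.45%) / (1.46 − 0.73) = 8.9726%
R_f = 10.45% − 0.73 × 8.9726% = 3.9000%
β_Dray = ρ·σ_i/σ_m = 0.348 × 33.80 / 15.41 = 0.7633
E(R_Dray) = R_f + β × MRP = 3.9000% + 0.7633 × 8.9726% = 10.75%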